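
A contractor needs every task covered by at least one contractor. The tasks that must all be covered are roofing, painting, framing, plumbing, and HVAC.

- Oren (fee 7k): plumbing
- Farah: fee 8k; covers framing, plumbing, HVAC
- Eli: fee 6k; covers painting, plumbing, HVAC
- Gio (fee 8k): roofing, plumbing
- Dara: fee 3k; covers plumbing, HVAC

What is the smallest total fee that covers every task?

22

This is an integer covering problem.
Choose Farah, Eli, and Gio: together they cover roofing, painting, framing, plumbing, HVAC — every task.
Total fee: 8 + 6 + 8 = 22.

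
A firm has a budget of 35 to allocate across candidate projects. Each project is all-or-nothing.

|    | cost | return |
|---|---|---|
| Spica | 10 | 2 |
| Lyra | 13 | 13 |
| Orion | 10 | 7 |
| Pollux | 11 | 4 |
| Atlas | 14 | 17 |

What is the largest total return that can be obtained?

30

Take Lyra and Atlas: cost 13 + 14 = 27 ≤ 35, return 13 + 17 = 30.
No other feasible combination does better.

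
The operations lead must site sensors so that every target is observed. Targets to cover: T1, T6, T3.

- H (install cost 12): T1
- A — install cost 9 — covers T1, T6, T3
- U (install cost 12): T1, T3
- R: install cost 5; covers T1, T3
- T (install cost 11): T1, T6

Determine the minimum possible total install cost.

9

This is an integer covering problem.
The greedy cost-per-new-target heuristic would pick R and A for 14, but a cheaper cover exists.
A alone covers T1, T6, T3 — every target.
Total install cost: 9.
No cover costs less than 9.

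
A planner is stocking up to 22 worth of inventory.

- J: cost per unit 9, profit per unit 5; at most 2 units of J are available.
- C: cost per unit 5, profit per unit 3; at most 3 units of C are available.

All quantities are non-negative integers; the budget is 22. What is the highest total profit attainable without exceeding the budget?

C has the best ratio (3/5); taking only C gives at most 3×3 = 9 (stopped by the supply cap of 3).
Mixing does better — 1×J and 2×C: cost 19 ≤ 22, profit 1·5 + 2·3 = 11.

11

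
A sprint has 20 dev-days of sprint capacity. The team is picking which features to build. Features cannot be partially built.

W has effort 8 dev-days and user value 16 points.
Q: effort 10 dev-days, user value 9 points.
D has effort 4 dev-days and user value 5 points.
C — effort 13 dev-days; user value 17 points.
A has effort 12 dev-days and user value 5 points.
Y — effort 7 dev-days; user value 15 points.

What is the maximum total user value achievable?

36

This is an integer program with binary decision variables.
Allowing fractional choices, the relaxed optimum would be about 37.5, but features are indivisible.
W + Y: effort 8 + 7 = 15 ≤ 20, user value 16 + 15 = 31.
C + Y: effort 13 + 7 = 20 ≤ 20, user value 17 + 15 = 32.
W + D + Y: effort 8 + 4 + 7 = 19 ≤ 20, user value 16 + 5 + 15 = 36.
Best is W, D, and Y with total user value 36.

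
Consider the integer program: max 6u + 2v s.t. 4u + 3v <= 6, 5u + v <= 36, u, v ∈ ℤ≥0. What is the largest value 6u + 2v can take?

The continuous relaxation peaks at (1.5, 0) with value 9.00; rounding to a feasible lattice point costs some objective.
(u,v)=(1,0): 4·1+3·0=4≤6, 5·1+1·0=5≤36, objective 6.
(u,v)=(0,1): 4·0+3·1=3≤6, 5·0+1·1=1≤36, objective 2.
(u,v)=(0,0): 4·0+3·0=0≤6, 5·0+1·0=0≤36, objective 0.
The best lattice point is (1,0), giving 6.

6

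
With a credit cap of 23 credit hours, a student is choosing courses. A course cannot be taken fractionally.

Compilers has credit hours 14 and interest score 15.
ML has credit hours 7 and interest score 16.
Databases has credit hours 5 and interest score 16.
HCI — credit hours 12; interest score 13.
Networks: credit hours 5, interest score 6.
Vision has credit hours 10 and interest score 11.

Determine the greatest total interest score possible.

43

Allowing fractional choices, the relaxed optimum would be about 44.6, but courses are indivisible.
ML + Databases + Networks: credit hours 7 + 5 + 5 = 17 ≤ 23, interest score 16 + 16 + 6 = 38.
Databases + HCI + Networks: credit hours 5 + 12 + 5 = 22 ≤ 23, interest score 16 + 13 + 6 = 35.
ML + Databases + Vision: credit hours 7 + 5 + 10 = 22 ≤ 23, interest score 16 + 16 + 11 = 43.
Best is ML, Databases, and Vision with total interest score 43.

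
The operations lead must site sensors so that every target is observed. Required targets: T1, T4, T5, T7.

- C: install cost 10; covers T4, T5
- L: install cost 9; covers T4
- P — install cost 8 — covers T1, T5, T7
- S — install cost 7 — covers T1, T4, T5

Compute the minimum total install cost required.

This is an integer covering problem.
Choose P and S: together they cover T1, T4, T5, T7 — every target.
Total install cost: 8 + 7 = 15.
No cover costs less than 15.

15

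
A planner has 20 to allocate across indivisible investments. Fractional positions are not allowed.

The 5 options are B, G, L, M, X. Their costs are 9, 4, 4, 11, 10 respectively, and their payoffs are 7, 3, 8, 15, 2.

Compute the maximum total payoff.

Take G, L, and M: cost 4 + 4 + 11 = 19 ≤ 20, payoff 3 + 8 + 15 = 26.
No other feasible combination does better.

26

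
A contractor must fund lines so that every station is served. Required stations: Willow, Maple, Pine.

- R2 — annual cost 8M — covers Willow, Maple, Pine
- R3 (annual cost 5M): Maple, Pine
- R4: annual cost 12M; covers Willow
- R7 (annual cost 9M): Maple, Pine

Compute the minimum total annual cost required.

8

R2 alone covers Willow, Maple, Pine — every station.
Total annual cost: 8.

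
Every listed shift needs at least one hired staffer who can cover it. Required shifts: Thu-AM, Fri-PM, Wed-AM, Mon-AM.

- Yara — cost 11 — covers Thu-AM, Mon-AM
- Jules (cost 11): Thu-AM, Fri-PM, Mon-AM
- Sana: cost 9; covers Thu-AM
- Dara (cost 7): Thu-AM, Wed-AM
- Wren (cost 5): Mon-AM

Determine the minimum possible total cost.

18

This is a weighted set-cover instance.
The greedy cost-per-new-shift heuristic would pick Dara, Wren, and Jules for 23, but a cheaper cover exists.
Choose Jules and Dara: together they cover Thu-AM, Fri-PM, Wed-AM, Mon-AM — every shift.
Total cost: 11 + 7 = 18.
No cover costs less than 18.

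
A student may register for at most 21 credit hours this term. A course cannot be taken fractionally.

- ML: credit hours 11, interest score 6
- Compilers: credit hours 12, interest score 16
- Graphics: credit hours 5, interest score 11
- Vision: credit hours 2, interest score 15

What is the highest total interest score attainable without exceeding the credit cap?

Allowing fractional choices, the relaxed optimum would be about 43.1, but courses are indivisible.
Compilers + Graphics + Vision: credit hours 12 + 5 + 2 = 19 ≤ 21, interest score 16 + 11 + 15 = 42.
ML + Graphics + Vision: credit hours 11 + 5 + 2 = 18 ≤ 21, interest score 6 + 11 + 15 = 32.
Compilers + Vision: credit hours 12 + 2 = 14 ≤ 21, interest score 16 + 15 = 31.
Best is Compilers, Graphics, and Vision with total interest score 42.

42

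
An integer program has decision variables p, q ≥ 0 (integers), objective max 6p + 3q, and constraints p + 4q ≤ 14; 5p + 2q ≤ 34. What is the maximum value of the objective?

(p,q)=(6,2): 1·6+4·2=14≤14, 5·6+2·2=34≤34, objective 42.
(p,q)=(6,1): 1·6+4·1=10≤14, 5·6+2·1=32≤34, objective 39.
(p,q)=(5,2): 1·5+4·2=13≤14, 5·5+2·2=29≤34, objective 36.
(p,q)=(5,1): 1·5+4·1=9≤14, 5·5+2·1=27≤34, objective 33.
The best lattice point is (6,2), giving 42.

42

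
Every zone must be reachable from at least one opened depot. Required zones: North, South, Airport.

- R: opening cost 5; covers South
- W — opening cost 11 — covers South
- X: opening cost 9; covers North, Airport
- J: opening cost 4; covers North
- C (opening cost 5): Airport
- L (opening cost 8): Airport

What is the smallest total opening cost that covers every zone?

14

Choose R and X: together they cover North, South, Airport — every zone.
Total opening cost: 5 + 9 = 14.
No cover costs less than 14.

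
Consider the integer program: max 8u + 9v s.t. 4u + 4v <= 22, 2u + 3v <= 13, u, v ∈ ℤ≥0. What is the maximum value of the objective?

43

The continuous relaxation peaks at (3.5, 2) with value 46.00; rounding to a feasible lattice point costs some objective.
(u,v)=(2,3): 4·2+4·3=20≤22, 2·2+3·3=13≤13, objective 43.
(u,v)=(3,2): 4·3+4·2=20≤22, 2·3+3·2=12≤13, objective 42.
(u,v)=(4,1): 4·4+4·1=20≤22, 2·4+3·1=11≤13, objective 41.
No feasible integer point exceeds 43.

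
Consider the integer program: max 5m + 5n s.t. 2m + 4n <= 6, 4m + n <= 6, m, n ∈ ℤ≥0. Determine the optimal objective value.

10

(m,n)=(1,1) is feasible, giving 10.
(m,n)=(0,1) is feasible, giving 5.
Maximum is 10 at (m,n)=(1,1).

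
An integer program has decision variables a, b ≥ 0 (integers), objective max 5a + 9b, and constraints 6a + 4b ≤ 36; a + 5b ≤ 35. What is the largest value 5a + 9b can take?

64

Relaxing integrality, the LP optimum is 67.92 at (a,b) = (1.54, 6.69), which is not an integer point.
(a,b)=(2,6): 6·2+4·6=36≤36, 1·2+5·6=32≤35, objective 64.
(a,b)=(0,7): 6·0+4·7=28≤36, 1·0+5·7=35≤35, objective 63.
(a,b)=(1,6): 6·1+4·6=30≤36, 1·1+5·6=31≤35, objective 59.
Maximum is 64 at (a,b)=(2,6).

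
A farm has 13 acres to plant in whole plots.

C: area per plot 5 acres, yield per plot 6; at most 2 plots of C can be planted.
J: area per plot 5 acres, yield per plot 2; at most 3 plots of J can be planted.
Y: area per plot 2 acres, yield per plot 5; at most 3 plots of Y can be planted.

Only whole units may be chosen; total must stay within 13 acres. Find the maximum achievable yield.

1×C and 3×Y: area 11 ≤ 13, yield 1·6 + 3·5 = 21.
1×J and 3×Y: area 11 ≤ 13, yield 1·2 + 3·5 = 17.
Best is 21.

21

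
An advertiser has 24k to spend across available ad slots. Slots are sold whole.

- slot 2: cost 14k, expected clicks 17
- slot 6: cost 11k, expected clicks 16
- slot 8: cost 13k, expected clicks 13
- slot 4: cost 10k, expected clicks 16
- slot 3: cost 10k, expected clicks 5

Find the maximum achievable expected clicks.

33

Treat it as a binary knapsack problem.
slot 2 + slot 4: cost 14 + 10 = 24 ≤ 24, expected clicks 17 + 16 = 33.
slot 6 + slot 4: cost 11 + 10 = 21 ≤ 24, expected clicks 16 + 16 = 32.
slot 8 + slot 4: cost 13 + 10 = 23 ≤ 24, expected clicks 13 + 16 = 29.
Best is slot 2 and slot 4 with total expected clicks 33.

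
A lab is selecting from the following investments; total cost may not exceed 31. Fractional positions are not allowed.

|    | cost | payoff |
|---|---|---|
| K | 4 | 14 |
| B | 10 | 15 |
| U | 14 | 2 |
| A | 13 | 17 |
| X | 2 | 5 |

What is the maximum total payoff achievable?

51

K + B + A + X: cost 4 + 10 + 13 + 2 = 29 ≤ 31, payoff 14 + 15 + 17 + 5 = 51.
K + B + A: cost 4 + 10 + 13 = 27 ≤ 31, payoff 14 + 15 + 17 = 46.
Best is K, B, A, and X with total payoff 51.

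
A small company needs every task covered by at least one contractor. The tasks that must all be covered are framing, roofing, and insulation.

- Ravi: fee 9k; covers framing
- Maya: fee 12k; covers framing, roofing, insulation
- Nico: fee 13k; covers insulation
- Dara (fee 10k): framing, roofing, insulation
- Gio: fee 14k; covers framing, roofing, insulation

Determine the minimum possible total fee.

This is an integer covering problem.
Dara alone covers framing, roofing, insulation — every task.
Total fee: 10.
No cover costs less than 10.

10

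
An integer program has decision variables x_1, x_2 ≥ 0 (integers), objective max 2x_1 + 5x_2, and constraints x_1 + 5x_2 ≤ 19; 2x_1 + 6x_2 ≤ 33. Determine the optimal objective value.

32

(x_1,x_2)=(16,0) is feasible, giving 32.
(x_1,x_2)=(15,0) is feasible, giving 30.
Maximum is 32 at (x_1,x_2)=(16,0).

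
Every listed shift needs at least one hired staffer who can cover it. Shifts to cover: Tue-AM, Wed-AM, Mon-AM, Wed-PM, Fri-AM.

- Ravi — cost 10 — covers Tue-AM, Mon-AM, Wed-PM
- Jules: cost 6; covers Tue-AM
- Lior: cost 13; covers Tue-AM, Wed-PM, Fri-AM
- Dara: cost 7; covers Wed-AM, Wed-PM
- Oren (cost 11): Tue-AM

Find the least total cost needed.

Choose Ravi, Lior, and Dara: together they cover Tue-AM, Wed-AM, Mon-AM, Wed-PM, Fri-AM — every shift.
Total cost: 10 + 13 + 7 = 30.
No cover costs less than 30.

30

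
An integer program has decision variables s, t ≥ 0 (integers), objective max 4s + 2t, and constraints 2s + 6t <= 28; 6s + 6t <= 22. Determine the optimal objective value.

(s,t)=(3,0) is feasible, giving 12.
(s,t)=(2,1) is feasible, giving 10.
(s,t)=(2,0) is feasible, giving 8.
No feasible integer point exceeds 12.

12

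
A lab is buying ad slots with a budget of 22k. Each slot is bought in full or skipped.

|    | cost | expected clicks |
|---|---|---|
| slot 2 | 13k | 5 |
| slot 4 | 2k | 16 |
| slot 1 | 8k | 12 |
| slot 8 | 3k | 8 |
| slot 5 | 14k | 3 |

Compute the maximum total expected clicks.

This is a 0-1 knapsack instance.
slot 4 + slot 1 + slot 8: cost 2 + 8 + 3 = 13 ≤ 22, expected clicks 16 + 12 + 8 = 36.
slot 2 + slot 4 + slot 8: cost 13 + 2 + 3 = 18 ≤ 22, expected clicks 5 + 16 + 8 = 29.
Best is slot 4, slot 1, and slot 8 with total expected clicks 36.

36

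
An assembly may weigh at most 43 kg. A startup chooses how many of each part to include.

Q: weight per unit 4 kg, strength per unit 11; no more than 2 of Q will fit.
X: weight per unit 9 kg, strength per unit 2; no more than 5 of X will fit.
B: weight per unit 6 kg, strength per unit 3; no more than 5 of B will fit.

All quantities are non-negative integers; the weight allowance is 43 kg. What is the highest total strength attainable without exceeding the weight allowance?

2×Q, 1×X, and 4×B: weight 41 ≤ 43, strength 2·11 + 1·2 + 4·3 = 36.
2×Q and 5×B: weight 38 ≤ 43, strength 2·11 + 5·3 = 37.
Best is 37.

37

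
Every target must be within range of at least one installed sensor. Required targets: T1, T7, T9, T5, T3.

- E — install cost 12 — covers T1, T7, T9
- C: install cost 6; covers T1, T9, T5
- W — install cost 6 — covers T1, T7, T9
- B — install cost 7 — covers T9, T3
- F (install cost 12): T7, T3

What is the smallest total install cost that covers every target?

The greedy cost-per-new-target heuristic would pick C, W, and B for 19, but a cheaper cover exists.
Choose C and F: together they cover T1, T7, T9, T5, T3 — every target.
Total install cost: 6 + 12 = 18.
No cover costs less than 18.

18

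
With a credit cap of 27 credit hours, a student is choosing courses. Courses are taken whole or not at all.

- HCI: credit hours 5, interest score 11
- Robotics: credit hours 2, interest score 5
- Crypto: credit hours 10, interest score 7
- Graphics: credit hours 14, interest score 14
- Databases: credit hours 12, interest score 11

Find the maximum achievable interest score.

HCI + Robotics + Graphics: credit hours 5 + 2 + 14 = 21 ≤ 27, interest score 11 + 5 + 14 = 30.
HCI + Crypto + Databases: credit hours 5 + 10 + 12 = 27 ≤ 27, interest score 11 + 7 + 11 = 29.
HCI + Robotics + Databases: credit hours 5 + 2 + 12 = 19 ≤ 27, interest score 11 + 5 + 11 = 27.
Best is HCI, Robotics, and Graphics with total interest score 30.

30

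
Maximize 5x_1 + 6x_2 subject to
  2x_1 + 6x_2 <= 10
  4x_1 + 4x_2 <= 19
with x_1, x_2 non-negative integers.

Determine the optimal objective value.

Relaxing integrality, the LP optimum is 23.88 at (x_1,x_2) = (4.62, 0.125), which is not an integer point.
(x_1,x_2)=(4,0): 2·4+6·0=8≤10, 4·4+4·0=16≤19, objective 20.
(x_1,x_2)=(3,0): 2·3+6·0=6≤10, 4·3+4·0=12≤19, objective 15.
The best lattice point is (4,0), giving 20.

20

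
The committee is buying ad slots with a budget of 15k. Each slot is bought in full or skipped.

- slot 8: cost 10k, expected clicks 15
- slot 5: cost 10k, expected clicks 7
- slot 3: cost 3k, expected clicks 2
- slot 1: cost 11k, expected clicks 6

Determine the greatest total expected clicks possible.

slot 8: cost 10 ≤ 15, expected clicks 15.
slot 8 + slot 3: cost 10 + 3 = 13 ≤ 15, expected clicks 15 + 2 = 17.
slot 5 + slot 3: cost 10 + 3 = 13 ≤ 15, expected clicks 7 + 2 = 9.
Best is slot 8 and slot 3 with total expected clicks 17.

17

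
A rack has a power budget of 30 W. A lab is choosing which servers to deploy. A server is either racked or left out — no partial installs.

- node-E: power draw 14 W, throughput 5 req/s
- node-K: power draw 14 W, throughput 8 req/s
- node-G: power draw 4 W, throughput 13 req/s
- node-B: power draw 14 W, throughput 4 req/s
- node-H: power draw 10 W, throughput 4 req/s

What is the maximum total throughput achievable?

25

This is an integer program with binary decision variables.
Allowing fractional choices, the relaxed optimum would be about 25.7, but servers are indivisible.
node-K + node-G: power draw 14 + 4 = 18 ≤ 30, throughput 8 + 13 = 21.
node-K + node-G + node-H: power draw 14 + 4 + 10 = 28 ≤ 30, throughput 8 + 13 + 4 = 25.
node-E + node-G + node-H: power draw 14 + 4 + 10 = 28 ≤ 30, throughput 5 + 13 + 4 = 22.
Best is node-K, node-G, and node-H with total throughput 25.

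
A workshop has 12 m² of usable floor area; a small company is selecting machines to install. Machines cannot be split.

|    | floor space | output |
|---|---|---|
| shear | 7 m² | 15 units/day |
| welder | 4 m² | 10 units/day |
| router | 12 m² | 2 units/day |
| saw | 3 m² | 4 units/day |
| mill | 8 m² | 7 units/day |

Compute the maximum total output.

Allowing fractional choices, the relaxed optimum would be about 26.3, but machines are indivisible.
shear + saw: floor space 7 + 3 = 10 ≤ 12, output 15 + 4 = 19.
welder + mill: floor space 4 + 8 = 12 ≤ 12, output 10 + 7 = 17.
shear + welder: floor space 7 + 4 = 11 ≤ 12, output 15 + 10 = 25.
Best is shear and welder with total output 25.

25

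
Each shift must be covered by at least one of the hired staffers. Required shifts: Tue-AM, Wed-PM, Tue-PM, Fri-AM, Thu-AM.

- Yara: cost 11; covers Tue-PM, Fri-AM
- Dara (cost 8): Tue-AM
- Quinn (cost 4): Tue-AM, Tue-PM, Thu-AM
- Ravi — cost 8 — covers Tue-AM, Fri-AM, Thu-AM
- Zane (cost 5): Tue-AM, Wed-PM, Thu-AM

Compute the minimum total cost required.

The greedy cost-per-new-shift heuristic would pick Quinn, Zane, and Ravi for 17, but a cheaper cover exists.
Choose Yara and Zane: together they cover Tue-AM, Wed-PM, Tue-PM, Fri-AM, Thu-AM — every shift.
Total cost: 11 + 5 = 16.
No cover costs less than 16.

16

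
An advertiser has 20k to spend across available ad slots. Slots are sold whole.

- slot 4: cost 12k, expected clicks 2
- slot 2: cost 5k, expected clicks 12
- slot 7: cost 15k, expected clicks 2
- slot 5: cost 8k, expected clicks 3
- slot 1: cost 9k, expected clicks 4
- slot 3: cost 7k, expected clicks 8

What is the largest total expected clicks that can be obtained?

23

Treat it as a binary knapsack problem.
slot 2 + slot 3: cost 5 + 7 = 12 ≤ 20, expected clicks 12 + 8 = 20.
slot 2 + slot 5 + slot 3: cost 5 + 8 + 7 = 20 ≤ 20, expected clicks 12 + 3 + 8 = 23.
Best is slot 2, slot 5, and slot 3 with total expected clicks 23.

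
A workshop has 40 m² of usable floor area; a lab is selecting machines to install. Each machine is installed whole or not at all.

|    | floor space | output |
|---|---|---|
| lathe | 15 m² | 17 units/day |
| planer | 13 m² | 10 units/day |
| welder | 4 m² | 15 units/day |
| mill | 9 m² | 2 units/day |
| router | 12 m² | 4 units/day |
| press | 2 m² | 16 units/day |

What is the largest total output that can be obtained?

Allowing fractional choices, the relaxed optimum would be about 60.0, but machines are indivisible.
lathe + planer + welder + press: floor space 15 + 13 + 4 + 2 = 34 ≤ 40, output 17 + 10 + 15 + 16 = 58.
lathe + welder + router + press: floor space 15 + 4 + 12 + 2 = 33 ≤ 40, output 17 + 15 + 4 + 16 = 52.
lathe + welder + mill + press: floor space 15 + 4 + 9 + 2 = 30 ≤ 40, output 17 + 15 + 2 + 16 = 50.
Best is lathe, planer, welder, and press with total output 58.

58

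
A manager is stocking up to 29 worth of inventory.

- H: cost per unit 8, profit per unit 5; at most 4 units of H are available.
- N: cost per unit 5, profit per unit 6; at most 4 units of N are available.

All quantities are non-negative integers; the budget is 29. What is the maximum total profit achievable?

29

This is a bounded integer knapsack.
N has the best ratio (6/5); taking only N gives at most 4×6 = 24 (stopped by the supply cap of 4).
Mixing does better — 1×H and 4×N: cost 28 ≤ 29, profit 1·5 + 4·6 = 29.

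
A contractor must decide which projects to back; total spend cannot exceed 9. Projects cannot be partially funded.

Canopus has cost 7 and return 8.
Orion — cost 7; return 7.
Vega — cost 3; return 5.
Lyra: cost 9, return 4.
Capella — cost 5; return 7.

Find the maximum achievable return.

12

Allowing fractional choices, the relaxed optimum would be about 13.1, but projects are indivisible.
Capella: cost 5 ≤ 9, return 7.
Canopus: cost 7 ≤ 9, return 8.
Vega + Capella: cost 3 + 5 = 8 ≤ 9, return 5 + 7 = 12.
Best is Vega and Capella with total return 12.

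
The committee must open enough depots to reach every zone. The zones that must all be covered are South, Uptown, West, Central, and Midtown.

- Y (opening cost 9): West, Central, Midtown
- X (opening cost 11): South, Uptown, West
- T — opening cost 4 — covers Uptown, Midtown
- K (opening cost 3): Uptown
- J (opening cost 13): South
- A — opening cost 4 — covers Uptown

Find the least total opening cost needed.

20

This is an integer covering problem.
The greedy cost-per-new-zone heuristic would pick T, Y, and X for 24, but a cheaper cover exists.
Choose Y and X: together they cover South, Uptown, West, Central, Midtown — every zone.
Total opening cost: 9 + 11 = 20.
No cover costs less than 20.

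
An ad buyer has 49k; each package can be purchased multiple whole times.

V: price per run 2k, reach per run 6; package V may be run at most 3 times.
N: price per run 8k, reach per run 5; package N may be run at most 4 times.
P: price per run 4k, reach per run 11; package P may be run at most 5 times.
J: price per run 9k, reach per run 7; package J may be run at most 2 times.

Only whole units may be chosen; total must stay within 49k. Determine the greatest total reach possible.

This is a bounded integer knapsack.
V has the best ratio (6/2); taking only V gives at most 3×6 = 18 (stopped by the supply cap of 3).
Mixing does better — 3×V, 5×P, and 2×J: price 44 ≤ 49, reach 3·6 + 5·11 + 2·7 = 87.

87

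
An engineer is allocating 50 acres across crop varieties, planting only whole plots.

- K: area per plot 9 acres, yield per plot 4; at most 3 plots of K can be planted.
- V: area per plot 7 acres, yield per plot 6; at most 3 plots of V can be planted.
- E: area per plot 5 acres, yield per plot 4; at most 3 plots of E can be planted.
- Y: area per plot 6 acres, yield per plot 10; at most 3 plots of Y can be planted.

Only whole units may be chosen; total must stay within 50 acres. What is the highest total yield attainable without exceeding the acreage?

56

This is a bounded integer knapsack.
Y has the best ratio (10/6); taking only Y gives at most 3×10 = 30 (stopped by the supply cap of 3).
Mixing does better — 3×V, 2×E, and 3×Y: area 49 ≤ 50, yield 3·6 + 2·4 + 3·10 = 56.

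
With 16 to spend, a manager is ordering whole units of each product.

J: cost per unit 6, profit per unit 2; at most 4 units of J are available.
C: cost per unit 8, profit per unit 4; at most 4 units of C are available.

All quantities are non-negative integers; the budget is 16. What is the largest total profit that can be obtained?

8

Take 2×C: cost 16 ≤ 16, profit 2·4 = 8.
No other integer combination yields more.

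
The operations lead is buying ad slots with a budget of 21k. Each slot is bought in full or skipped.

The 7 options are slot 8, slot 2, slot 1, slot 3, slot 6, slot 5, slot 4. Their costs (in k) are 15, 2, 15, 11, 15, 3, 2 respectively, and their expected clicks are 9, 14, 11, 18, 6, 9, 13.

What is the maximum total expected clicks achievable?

Allowing fractional choices, the relaxed optimum would be about 56.2, but ad slots are indivisible.
slot 2 + slot 3 + slot 5 + slot 4: cost 2 + 11 + 3 + 2 = 18 ≤ 21, expected clicks 14 + 18 + 9 + 13 = 54.
slot 2 + slot 3 + slot 4: cost 2 + 11 + 2 = 15 ≤ 21, expected clicks 14 + 18 + 13 = 45.
Best is slot 2, slot 3, slot 5, and slot 4 with total expected clicks 54.

54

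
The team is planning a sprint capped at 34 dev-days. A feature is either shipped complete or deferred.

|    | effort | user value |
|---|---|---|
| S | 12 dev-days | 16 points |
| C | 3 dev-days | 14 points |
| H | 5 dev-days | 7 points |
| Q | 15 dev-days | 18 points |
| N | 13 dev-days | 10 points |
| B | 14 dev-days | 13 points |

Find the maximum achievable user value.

Allowing fractional choices, the relaxed optimum would be about 53.8, but features are indivisible.
S + C + H + N: effort 12 + 3 + 5 + 13 = 33 ≤ 34, user value 16 + 14 + 7 + 10 = 47.
S + C + H + B: effort 12 + 3 + 5 + 14 = 34 ≤ 34, user value 16 + 14 + 7 + 13 = 50.
S + C + Q: effort 12 + 3 + 15 = 30 ≤ 34, user value 16 + 14 + 18 = 48.
Best is S, C, H, and B with total user value 50.

50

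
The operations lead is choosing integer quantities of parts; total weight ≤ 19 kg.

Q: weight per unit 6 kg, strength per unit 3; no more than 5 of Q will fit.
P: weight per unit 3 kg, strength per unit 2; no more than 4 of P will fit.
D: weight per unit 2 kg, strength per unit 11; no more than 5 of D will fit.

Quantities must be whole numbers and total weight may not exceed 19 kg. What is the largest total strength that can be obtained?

61

This is a bounded integer knapsack.
Take 3×P and 5×D: weight 19 ≤ 19, strength 3·2 + 5·11 = 61.
D has the best ratio (11/2) and is taken to its limit of 5; remaining capacity is filled optimally with the others.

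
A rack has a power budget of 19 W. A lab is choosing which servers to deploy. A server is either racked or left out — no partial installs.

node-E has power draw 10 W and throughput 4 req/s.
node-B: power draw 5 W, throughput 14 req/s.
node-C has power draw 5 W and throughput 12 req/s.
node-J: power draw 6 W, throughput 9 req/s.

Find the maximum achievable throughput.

35

Take node-B, node-C, and node-J: power draw 5 + 5 + 6 = 16 ≤ 19, throughput 14 + 12 + 9 = 35.
No other feasible combination does better.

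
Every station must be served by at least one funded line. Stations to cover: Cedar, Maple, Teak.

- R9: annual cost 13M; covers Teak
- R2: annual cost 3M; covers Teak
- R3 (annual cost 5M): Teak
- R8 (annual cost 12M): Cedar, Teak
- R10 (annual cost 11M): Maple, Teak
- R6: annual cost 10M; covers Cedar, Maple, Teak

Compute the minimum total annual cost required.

The greedy cost-per-new-station heuristic would pick R2 and R6 for 13, but a cheaper cover exists.
R6 alone covers Cedar, Maple, Teak — every station.
Total annual cost: 10.
No cover costs less than 10.

10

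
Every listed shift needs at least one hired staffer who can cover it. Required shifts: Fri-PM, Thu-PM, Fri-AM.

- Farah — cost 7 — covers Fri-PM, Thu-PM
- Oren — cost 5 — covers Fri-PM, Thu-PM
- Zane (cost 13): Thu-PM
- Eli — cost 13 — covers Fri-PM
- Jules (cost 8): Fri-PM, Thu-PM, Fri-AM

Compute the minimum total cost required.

8

The greedy cost-per-new-shift heuristic would pick Oren and Jules for 13, but a cheaper cover exists.
Jules alone covers Fri-PM, Thu-PM, Fri-AM — every shift.
Total cost: 8.
No cover costs less than 8.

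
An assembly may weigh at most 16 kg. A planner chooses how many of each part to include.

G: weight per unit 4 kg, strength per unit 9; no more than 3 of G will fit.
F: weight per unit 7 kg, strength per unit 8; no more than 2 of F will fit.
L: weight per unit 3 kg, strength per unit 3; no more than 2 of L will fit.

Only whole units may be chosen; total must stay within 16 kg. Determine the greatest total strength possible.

G has the best ratio (9/4); taking only G gives at most 3×9 = 27 (stopped by the supply cap of 3).
Mixing does better — 3×G and 1×L: weight 15 ≤ 16, strength 3·9 + 1·3 = 30.

30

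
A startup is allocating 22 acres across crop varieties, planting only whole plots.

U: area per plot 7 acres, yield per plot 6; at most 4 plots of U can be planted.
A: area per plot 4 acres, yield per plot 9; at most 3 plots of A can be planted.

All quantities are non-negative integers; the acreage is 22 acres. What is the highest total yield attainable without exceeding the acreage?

Take 1×U and 3×A: area 19 ≤ 22, yield 1·6 + 3·9 = 33.
A has the best ratio (9/4) and is taken to its limit of 3; remaining capacity is filled optimally with the others.

33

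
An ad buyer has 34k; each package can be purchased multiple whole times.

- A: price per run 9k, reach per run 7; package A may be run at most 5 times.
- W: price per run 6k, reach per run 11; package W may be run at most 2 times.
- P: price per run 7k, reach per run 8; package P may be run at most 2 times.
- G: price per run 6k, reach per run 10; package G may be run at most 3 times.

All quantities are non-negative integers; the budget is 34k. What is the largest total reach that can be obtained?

52

This is a bounded integer knapsack.
Take 2×W and 3×G: price 30 ≤ 34, reach 2·11 + 3·10 = 52.
W has the best ratio (11/6) and is taken to its limit of 2; remaining capacity is filled optimally with the others.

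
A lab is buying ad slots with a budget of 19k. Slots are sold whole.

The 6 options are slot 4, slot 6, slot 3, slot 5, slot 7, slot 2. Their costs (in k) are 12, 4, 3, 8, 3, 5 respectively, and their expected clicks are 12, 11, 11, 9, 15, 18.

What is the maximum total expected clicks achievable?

55

slot 3 + slot 5 + slot 7 + slot 2: cost 3 + 8 + 3 + 5 = 19 ≤ 19, expected clicks 11 + 9 + 15 + 18 = 53.
slot 6 + slot 3 + slot 7 + slot 2: cost 4 + 3 + 3 + 5 = 15 ≤ 19, expected clicks 11 + 11 + 15 + 18 = 55.
slot 6 + slot 3 + slot 5 + slot 7: cost 4 + 3 + 8 + 3 = 18 ≤ 19, expected clicks 11 + 11 + 9 + 15 = 46.
Best is slot 6, slot 3, slot 7, and slot 2 with total expected clicks 55.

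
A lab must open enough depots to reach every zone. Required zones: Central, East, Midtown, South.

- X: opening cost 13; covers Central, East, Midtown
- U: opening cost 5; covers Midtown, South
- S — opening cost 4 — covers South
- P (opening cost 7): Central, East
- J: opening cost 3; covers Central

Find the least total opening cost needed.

The greedy cost-per-new-zone heuristic would pick U, J, and P for 15, but a cheaper cover exists.
Choose U and P: together they cover Central, East, Midtown, South — every zone.
Total opening cost: 5 + 7 = 12.
No cover costs less than 12.

12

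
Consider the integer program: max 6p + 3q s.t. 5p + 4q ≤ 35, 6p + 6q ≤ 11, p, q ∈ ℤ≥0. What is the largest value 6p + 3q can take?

Relaxing integrality, the LP optimum is 11.00 at (p,q) = (1.83, 0), which is not an integer point.
(p,q)=(1,0): 5·1+4·0=5≤35, 6·1+6·0=6≤11, objective 6.
(p,q)=(0,1): 5·0+4·1=4≤35, 6·0+6·1=6≤11, objective 3.
(p,q)=(0,0): 5·0+4·0=0≤35, 6·0+6·0=0≤11, objective 0.
Maximum is 6 at (p,q)=(1,0).

6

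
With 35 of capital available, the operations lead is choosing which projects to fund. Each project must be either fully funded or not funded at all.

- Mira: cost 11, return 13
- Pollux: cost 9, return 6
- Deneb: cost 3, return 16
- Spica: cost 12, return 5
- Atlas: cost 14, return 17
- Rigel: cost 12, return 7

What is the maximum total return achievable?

Mira + Deneb + Atlas: cost 11 + 3 + 14 = 28 ≤ 35, return 13 + 16 + 17 = 46.
Deneb + Atlas + Rigel: cost 3 + 14 + 12 = 29 ≤ 35, return 16 + 17 + 7 = 40.
Mira + Pollux + Deneb + Rigel: cost 11 + 9 + 3 + 12 = 35 ≤ 35, return 13 + 6 + 16 + 7 = 42.
Best is Mira, Deneb, and Atlas with total return 46.

46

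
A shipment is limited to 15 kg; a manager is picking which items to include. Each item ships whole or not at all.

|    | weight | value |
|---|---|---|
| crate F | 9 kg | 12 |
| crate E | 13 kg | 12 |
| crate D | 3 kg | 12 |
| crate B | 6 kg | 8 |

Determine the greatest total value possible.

24

crate F + crate D: weight 9 + 3 = 12 ≤ 15, value 12 + 12 = 24.
crate D + crate B: weight 3 + 6 = 9 ≤ 15, value 12 + 8 = 20.
crate F + crate B: weight 9 + 6 = 15 ≤ 15, value 12 + 8 = 20.
Best is crate F and crate D with total value 24.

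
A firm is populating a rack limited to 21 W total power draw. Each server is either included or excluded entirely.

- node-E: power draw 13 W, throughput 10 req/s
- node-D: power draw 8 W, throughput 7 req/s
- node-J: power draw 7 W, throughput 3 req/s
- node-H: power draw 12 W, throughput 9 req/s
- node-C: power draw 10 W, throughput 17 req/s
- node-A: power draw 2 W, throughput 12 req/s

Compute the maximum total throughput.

36

Allowing fractional choices, the relaxed optimum would be about 36.8, but servers are indivisible.
node-D + node-C + node-A: power draw 8 + 10 + 2 = 20 ≤ 21, throughput 7 + 17 + 12 = 36.
node-J + node-C + node-A: power draw 7 + 10 + 2 = 19 ≤ 21, throughput 3 + 17 + 12 = 32.
Best is node-D, node-C, and node-A with total throughput 36.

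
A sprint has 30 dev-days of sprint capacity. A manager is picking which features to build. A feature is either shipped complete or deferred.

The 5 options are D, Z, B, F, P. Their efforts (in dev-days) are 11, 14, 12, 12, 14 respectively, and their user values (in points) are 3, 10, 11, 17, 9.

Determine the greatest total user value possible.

F + P: effort 12 + 14 = 26 ≤ 30, user value 17 + 9 = 26.
Z + F: effort 14 + 12 = 26 ≤ 30, user value 10 + 17 = 27.
B + F: effort 12 + 12 = 24 ≤ 30, user value 11 + 17 = 28.
Best is B and F with total user value 28.

28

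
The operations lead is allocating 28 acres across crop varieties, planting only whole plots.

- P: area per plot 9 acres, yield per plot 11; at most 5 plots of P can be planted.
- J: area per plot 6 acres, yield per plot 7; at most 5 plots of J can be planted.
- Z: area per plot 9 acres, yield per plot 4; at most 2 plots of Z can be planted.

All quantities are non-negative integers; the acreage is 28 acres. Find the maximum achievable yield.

33

This is a bounded integer knapsack.
Take 3×P: area 27 ≤ 28, yield 3·11 = 33.
No other integer combination yields more.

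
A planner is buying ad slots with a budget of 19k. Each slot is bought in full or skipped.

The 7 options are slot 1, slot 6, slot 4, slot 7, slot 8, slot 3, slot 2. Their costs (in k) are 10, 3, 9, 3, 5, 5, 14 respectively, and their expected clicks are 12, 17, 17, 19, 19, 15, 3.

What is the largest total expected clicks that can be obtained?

70

Allowing fractional choices, the relaxed optimum would be about 75.7, but ad slots are indivisible.
slot 6 + slot 7 + slot 8: cost 3 + 3 + 5 = 11 ≤ 19, expected clicks 17 + 19 + 19 = 55.
slot 6 + slot 7 + slot 8 + slot 3: cost 3 + 3 + 5 + 5 = 16 ≤ 19, expected clicks 17 + 19 + 19 + 15 = 70.
Best is slot 6, slot 7, slot 8, and slot 3 with total expected clicks 70.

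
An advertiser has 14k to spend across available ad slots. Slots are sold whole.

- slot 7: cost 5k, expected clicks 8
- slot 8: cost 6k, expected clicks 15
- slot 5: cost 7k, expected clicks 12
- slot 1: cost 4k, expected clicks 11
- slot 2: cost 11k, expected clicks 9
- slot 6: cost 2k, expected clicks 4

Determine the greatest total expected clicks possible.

This is a 0-1 knapsack instance.
Take slot 8, slot 1, and slot 6: cost 6 + 4 + 2 = 12 ≤ 14, expected clicks 15 + 11 + 4 = 30.
No other feasible combination does better.

30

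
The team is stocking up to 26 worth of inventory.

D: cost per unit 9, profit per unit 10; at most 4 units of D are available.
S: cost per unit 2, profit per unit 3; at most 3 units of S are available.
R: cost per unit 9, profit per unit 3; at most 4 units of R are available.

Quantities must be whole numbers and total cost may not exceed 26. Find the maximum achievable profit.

29

Take 2×D and 3×S: cost 24 ≤ 26, profit 2·10 + 3·3 = 29.
S has the best ratio (3/2) and is taken to its limit of 3; remaining capacity is filled optimally with the others.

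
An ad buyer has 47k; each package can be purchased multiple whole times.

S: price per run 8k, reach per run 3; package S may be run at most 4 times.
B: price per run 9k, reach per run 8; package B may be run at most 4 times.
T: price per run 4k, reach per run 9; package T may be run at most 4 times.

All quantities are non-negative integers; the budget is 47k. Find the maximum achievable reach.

3×B and 4×T: price 43 ≤ 47, reach 3·8 + 4·9 = 60.
1×S, 2×B, and 4×T: price 42 ≤ 47, reach 1·3 + 2·8 + 4·9 = 55.
Best is 60.

60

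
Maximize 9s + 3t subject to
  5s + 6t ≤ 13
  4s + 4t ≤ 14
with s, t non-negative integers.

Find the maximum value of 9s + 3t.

Relaxing integrality, the LP optimum is 23.40 at (s,t) = (2.6, 0), which is not an integer point.
(s,t)=(2,0): 5·2+6·0=10≤13, 4·2+4·0=8≤14, objective 18.
(s,t)=(1,1): 5·1+6·1=11≤13, 4·1+4·1=8≤14, objective 12.
(s,t)=(1,0): 5·1+6·0=5≤13, 4·1+4·0=4≤14, objective 9.
Maximum is 18 at (s,t)=(2,0).

18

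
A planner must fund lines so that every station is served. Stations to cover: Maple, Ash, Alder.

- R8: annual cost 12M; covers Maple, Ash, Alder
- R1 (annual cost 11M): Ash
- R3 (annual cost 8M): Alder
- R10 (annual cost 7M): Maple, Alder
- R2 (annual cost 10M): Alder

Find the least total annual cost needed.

This is a weighted set-cover instance.
The greedy cost-per-new-station heuristic would pick R10 and R1 for 18, but a cheaper cover exists.
R8 alone covers Maple, Ash, Alder — every station.
Total annual cost: 12.
No cover costs less than 12.

12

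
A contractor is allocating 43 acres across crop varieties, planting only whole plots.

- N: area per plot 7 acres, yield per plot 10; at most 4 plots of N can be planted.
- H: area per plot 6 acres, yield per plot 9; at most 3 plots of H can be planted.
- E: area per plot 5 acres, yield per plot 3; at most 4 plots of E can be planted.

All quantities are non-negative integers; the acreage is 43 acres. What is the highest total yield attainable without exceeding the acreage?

This is a bounded integer knapsack.
H has the best ratio (9/6); taking only H gives at most 3×9 = 27 (stopped by the supply cap of 3).
Mixing does better — 4×N and 2×H: area 40 ≤ 43, yield 4·10 + 2·9 = 58.

58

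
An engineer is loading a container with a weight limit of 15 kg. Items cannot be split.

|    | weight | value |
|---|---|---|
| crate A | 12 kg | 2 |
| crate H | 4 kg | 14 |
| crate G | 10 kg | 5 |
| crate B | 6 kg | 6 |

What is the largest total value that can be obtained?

20

Treat it as a binary knapsack problem.
Allowing fractional choices, the relaxed optimum would be about 22.5, but items are indivisible.
crate H + crate B: weight 4 + 6 = 10 ≤ 15, value 14 + 6 = 20.
crate H + crate G: weight 4 + 10 = 14 ≤ 15, value 14 + 5 = 19.
Best is crate H and crate B with total value 20.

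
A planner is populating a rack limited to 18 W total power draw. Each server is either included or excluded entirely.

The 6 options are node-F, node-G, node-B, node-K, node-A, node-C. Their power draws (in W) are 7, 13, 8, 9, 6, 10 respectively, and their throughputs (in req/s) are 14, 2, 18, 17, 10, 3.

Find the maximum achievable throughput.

35

This is an integer program with binary decision variables.
node-F + node-K: power draw 7 + 9 = 16 ≤ 18, throughput 14 + 17 = 31.
node-B + node-K: power draw 8 + 9 = 17 ≤ 18, throughput 18 + 17 = 35.
node-F + node-B: power draw 7 + 8 = 15 ≤ 18, throughput 14 + 18 = 32.
Best is node-B and node-K with total throughput 35.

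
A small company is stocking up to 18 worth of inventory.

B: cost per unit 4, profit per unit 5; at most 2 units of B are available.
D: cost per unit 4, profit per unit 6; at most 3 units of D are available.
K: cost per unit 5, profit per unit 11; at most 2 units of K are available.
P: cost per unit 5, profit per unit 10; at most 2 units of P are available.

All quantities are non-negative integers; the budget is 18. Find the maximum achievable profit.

This is a bounded integer knapsack.
Take 2×D and 2×K: cost 18 ≤ 18, profit 2·6 + 2·11 = 34.
K has the best ratio (11/5) and is taken to its limit of 2; remaining capacity is filled optimally with the others.

34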